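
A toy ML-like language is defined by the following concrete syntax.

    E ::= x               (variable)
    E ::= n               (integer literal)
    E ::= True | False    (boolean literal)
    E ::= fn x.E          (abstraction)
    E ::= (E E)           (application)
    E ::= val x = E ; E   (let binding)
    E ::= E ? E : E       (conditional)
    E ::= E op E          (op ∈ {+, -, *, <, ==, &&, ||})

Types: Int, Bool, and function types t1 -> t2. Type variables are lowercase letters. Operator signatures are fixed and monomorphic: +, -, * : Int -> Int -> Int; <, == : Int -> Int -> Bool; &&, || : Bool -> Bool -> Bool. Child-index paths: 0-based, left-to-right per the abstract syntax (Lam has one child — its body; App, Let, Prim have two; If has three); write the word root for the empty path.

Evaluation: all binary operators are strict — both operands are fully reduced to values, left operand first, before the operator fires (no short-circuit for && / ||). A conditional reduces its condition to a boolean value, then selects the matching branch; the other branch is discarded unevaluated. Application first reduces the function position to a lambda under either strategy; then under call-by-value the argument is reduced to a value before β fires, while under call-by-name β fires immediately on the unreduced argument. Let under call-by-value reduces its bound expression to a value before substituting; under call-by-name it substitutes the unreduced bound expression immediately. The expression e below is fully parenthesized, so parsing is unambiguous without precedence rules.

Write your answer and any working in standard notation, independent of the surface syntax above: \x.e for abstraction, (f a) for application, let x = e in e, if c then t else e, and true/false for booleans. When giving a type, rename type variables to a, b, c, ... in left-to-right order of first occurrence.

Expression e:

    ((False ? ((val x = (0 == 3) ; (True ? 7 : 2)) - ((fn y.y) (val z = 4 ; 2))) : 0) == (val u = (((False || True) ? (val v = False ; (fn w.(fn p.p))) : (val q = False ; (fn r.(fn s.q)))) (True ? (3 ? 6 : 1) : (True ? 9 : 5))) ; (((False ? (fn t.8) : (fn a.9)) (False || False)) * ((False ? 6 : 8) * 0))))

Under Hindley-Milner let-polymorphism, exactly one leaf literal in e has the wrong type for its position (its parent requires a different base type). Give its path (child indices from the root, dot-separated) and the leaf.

Derivation:
  unify Bool ~ Bool
  unify Int ~ Int
  unify Int ~ Int
let x : Bool
  unify Bool ~ Bool
  unify Int ~ Int
  unify Int ~ Int
y : a
\y._ : a -> a
let z : Int
  unify a -> a ~ Int -> b
  unify a ~ Int
  unify Int ~ b
_ _ : Int
  unify Int ~ Int
  unify Int ~ Int
  unify Int ~ Int
  unify Bool ~ Bool
  unify Bool ~ Bool
  unify Bool ~ Bool
let v : Bool
p : d
\p._ : d -> d
\w._ : c -> d -> d
let q : Bool
q : Bool
\s._ : f -> Bool
\r._ : e -> f -> Bool
  unify c -> d -> d ~ e -> f -> Bool
  unify c ~ e
  unify d -> d ~ f -> Bool
  unify d ~ f
  unify f ~ Bool
  unify Bool ~ Bool
  unify Int ~ Bool
  FAIL: mismatch Int ~ Bool

Answer: 1.0.1.1.0 : 3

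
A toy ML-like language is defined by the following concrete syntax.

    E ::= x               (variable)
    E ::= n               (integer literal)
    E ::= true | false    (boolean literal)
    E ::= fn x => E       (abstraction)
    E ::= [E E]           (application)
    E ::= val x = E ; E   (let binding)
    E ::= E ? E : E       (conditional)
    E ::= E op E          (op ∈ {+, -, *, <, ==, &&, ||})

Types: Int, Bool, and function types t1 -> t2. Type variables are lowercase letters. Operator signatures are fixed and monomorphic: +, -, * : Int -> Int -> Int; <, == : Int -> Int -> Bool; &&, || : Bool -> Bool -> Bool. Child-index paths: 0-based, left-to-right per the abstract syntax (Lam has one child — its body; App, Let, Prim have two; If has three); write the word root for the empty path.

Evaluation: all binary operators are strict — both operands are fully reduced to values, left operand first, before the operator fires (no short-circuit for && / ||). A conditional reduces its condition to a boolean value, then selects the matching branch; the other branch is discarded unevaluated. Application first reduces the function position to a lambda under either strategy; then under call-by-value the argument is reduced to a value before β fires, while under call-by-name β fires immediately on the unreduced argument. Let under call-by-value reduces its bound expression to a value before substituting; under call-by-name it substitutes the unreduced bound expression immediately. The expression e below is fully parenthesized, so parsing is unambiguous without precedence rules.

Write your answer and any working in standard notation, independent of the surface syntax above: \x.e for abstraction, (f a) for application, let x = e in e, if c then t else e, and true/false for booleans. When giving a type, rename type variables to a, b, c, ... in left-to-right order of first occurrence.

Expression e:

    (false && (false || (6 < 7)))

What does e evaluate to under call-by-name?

Working:
step 0: (false && (false || (6 < 7)))
step 1: [delta@1.1] (false && (false || true))
step 2: [delta@1] (false && true)
step 3: [delta@root] false

Answer: false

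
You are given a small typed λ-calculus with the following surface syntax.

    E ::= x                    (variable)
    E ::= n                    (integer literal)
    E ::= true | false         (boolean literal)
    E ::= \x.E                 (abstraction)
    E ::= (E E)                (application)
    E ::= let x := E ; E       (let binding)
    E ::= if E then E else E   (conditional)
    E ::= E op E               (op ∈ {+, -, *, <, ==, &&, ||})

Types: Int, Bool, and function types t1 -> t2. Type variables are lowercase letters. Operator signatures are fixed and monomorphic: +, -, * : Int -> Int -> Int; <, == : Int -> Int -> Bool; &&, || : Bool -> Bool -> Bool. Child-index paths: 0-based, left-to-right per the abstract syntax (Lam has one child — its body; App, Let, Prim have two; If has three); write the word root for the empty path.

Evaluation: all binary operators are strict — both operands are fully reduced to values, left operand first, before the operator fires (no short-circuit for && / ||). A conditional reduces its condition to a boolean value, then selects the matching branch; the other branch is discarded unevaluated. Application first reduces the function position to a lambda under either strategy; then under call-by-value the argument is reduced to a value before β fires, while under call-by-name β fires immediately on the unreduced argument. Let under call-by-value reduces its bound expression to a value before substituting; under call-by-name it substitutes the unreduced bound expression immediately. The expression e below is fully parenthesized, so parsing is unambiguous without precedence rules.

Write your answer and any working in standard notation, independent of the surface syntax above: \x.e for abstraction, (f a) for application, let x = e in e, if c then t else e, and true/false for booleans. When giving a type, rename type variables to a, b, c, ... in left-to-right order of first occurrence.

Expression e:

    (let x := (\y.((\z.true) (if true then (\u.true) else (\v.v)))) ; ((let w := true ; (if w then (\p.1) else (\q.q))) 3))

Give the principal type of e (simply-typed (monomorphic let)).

Derivation:
\z._ : b -> Bool
  unify Bool ~ Bool
\u._ : c -> Bool
v : d
\v._ : d -> d
  unify c -> Bool ~ d -> d
  unify c ~ d
  unify Bool ~ d
  unify b -> Bool ~ (Bool -> Bool) -> e
  unify b ~ Bool -> Bool
  unify Bool ~ e
_ _ : Bool
\y._ : a -> Bool
let x : a -> Bool
let w : Bool
w : Bool
  unify Bool ~ Bool
\p._ : f -> Int
q : g
\q._ : g -> g
  unify f -> Int ~ g -> g
  unify f ~ g
  unify Int ~ g
  unify Int -> Int ~ Int -> h
  unify Int ~ Int
  unify Int ~ h
_ _ : Int

Answer: Int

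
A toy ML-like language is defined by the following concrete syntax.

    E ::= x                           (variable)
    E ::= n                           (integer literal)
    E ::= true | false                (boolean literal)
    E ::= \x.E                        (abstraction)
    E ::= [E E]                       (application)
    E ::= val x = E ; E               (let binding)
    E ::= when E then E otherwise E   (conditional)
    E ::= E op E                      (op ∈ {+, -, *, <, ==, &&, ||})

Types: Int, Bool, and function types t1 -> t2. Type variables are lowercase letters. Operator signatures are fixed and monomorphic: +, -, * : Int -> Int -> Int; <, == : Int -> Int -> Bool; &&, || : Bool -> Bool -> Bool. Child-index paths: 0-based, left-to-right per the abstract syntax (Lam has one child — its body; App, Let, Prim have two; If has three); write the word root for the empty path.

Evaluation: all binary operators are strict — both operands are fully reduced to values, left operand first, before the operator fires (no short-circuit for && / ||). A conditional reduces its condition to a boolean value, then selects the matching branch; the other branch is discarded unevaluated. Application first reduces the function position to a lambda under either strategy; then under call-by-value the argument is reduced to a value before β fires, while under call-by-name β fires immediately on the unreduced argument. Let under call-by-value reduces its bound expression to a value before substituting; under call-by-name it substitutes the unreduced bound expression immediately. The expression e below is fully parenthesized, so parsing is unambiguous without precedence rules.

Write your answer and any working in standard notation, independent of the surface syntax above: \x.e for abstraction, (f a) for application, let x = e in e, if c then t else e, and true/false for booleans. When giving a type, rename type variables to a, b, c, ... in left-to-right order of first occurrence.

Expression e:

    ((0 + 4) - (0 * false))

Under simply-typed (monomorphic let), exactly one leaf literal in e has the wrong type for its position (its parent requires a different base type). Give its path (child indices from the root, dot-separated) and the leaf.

Working:
  unify Int ~ Int
  unify Int ~ Int
  unify Int ~ Int
  unify Int ~ Int
  unify Bool ~ Int
  FAIL: mismatch Bool ~ Int

Answer: 1.1 : false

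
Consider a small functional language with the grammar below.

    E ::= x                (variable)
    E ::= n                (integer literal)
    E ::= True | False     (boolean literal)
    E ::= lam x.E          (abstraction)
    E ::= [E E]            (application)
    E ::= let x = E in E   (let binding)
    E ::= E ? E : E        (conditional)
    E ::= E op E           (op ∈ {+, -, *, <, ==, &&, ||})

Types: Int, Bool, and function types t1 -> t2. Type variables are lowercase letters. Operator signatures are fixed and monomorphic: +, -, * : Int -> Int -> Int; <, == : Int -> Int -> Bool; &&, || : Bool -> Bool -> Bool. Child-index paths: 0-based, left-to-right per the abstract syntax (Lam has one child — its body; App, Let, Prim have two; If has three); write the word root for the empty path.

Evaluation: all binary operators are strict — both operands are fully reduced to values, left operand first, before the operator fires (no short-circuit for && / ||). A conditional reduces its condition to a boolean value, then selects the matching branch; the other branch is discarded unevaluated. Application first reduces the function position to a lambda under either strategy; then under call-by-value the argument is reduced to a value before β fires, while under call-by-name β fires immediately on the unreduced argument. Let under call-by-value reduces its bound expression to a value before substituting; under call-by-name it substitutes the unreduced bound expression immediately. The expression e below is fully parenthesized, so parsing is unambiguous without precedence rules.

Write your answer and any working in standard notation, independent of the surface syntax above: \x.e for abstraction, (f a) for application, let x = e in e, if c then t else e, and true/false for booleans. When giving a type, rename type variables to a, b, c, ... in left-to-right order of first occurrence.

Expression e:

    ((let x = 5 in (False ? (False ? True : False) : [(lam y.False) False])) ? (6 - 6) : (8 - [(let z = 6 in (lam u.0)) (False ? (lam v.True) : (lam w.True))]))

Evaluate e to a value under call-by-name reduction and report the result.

Answer: 8

Working:
step 0: (if (let x = 5 in (if false then (if false then true else false) else ((\y.false) false))) then (6 - 6) else (8 - ((let z = 6 in (\u.0)) (if false then (\v.true) else (\w.true)))))
step 1: [let@0] (if (if false then (if false then true else false) else ((\y.false) false)) then (6 - 6) else (8 - ((let z = 6 in (\u.0)) (if false then (\v.true) else (\w.true)))))
step 2: [if@0] (if ((\y.false) false) then (6 - 6) else (8 - ((let z = 6 in (\u.0)) (if false then (\v.true) else (\w.true)))))
step 3: [beta@0] (if false then (6 - 6) else (8 - ((let z = 6 in (\u.0)) (if false then (\v.true) else (\w.true)))))
step 4: [if@root] (8 - ((let z = 6 in (\u.0)) (if false then (\v.true) else (\w.true))))
step 5: [let@1.0] (8 - ((\u.0) (if false then (\v.true) else (\w.true))))
step 6: [beta@1] (8 - 0)
step 7: [delta@root] 8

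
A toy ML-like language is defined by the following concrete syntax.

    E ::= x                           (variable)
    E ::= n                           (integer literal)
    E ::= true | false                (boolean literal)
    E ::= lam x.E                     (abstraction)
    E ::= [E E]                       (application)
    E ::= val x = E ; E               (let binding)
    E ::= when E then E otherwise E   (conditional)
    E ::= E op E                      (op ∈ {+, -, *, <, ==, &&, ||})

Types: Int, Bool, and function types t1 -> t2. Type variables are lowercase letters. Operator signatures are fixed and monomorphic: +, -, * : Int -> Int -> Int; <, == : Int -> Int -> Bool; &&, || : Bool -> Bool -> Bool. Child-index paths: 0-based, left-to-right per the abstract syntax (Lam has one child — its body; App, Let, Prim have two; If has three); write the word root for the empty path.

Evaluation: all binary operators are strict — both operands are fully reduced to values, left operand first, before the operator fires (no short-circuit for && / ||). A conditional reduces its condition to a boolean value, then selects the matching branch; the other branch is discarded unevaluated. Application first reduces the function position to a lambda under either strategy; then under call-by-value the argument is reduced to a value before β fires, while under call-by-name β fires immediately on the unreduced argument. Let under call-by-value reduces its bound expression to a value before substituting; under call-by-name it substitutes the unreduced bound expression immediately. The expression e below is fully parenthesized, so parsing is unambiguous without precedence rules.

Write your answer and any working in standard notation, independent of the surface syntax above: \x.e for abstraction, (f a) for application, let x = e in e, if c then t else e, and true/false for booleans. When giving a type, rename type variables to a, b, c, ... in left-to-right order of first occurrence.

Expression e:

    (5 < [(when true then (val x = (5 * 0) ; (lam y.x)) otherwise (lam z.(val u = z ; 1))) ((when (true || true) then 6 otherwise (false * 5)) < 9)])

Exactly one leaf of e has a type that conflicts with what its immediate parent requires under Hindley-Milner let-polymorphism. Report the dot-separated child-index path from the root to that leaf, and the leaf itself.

Working:
  unify Int ~ Int
  unify Bool ~ Bool
  unify Int ~ Int
  unify Int ~ Int
let x : Int
x : Int
\y._ : a -> Int
z : b
let u : b
\z._ : b -> Int
  unify a -> Int ~ b -> Int
  unify a ~ b
  unify Int ~ Int
  unify Bool ~ Bool
  unify Bool ~ Bool
  unify Bool ~ Bool
  unify Bool ~ Int
  FAIL: mismatch Bool ~ Int

Answer: 1.1.0.2.0 : false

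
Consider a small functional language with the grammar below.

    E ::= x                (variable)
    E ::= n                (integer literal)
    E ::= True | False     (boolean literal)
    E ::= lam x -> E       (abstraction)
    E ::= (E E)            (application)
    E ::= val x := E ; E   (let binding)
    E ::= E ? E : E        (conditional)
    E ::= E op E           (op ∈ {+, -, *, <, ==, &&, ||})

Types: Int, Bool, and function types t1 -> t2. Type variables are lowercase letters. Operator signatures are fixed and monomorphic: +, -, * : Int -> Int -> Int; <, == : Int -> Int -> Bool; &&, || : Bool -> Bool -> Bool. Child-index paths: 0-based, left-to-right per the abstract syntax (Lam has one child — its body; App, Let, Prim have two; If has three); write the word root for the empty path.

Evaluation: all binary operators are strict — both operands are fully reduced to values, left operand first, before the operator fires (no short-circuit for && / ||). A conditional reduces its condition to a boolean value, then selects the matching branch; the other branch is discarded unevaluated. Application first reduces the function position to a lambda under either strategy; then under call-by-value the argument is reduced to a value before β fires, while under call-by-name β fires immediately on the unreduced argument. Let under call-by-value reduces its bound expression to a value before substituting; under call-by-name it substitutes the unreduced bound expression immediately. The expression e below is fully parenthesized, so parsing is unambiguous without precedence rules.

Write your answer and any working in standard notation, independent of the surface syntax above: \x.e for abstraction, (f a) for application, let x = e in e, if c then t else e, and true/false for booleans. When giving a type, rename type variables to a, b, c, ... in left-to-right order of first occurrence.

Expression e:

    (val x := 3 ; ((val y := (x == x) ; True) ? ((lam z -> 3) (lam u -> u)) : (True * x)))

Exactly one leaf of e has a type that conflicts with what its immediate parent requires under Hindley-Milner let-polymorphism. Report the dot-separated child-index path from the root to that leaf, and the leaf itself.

Trace:
let x : Int
x : Int
  unify Int ~ Int
x : Int
  unify Int ~ Int
let y : Bool
  unify Bool ~ Bool
\z._ : a -> Int
u : b
\u._ : b -> b
  unify a -> Int ~ (b -> b) -> c
  unify a ~ b -> b
  unify Int ~ c
_ _ : Int
  unify Bool ~ Int
  FAIL: mismatch Bool ~ Int

Answer: 1.2.0 : true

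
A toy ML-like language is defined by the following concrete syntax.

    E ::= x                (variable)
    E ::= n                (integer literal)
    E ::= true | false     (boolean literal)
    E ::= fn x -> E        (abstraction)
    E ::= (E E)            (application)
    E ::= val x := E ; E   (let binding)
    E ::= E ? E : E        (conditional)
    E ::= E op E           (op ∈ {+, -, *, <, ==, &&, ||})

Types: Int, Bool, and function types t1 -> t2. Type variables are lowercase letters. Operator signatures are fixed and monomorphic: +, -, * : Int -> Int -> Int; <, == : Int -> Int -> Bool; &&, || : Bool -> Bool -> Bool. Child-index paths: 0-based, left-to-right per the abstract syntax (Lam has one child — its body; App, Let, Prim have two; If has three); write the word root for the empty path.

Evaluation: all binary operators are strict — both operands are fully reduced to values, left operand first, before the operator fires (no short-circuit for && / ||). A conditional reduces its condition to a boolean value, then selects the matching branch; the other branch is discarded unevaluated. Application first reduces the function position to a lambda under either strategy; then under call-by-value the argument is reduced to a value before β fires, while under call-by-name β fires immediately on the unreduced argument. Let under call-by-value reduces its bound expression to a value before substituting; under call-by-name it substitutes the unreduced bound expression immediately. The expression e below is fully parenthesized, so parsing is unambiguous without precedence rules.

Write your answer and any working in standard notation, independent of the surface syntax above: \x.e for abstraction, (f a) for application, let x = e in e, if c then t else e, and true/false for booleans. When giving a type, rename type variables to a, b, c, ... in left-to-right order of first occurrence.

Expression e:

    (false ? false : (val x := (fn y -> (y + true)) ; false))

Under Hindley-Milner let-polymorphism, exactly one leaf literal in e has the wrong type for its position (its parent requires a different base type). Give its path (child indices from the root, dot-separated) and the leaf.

Answer: 2.0.0.1 : true

Trace:
  unify Bool ~ Bool
y : a
  unify a ~ Int
  unify Bool ~ Int
  FAIL: mismatch Bool ~ Int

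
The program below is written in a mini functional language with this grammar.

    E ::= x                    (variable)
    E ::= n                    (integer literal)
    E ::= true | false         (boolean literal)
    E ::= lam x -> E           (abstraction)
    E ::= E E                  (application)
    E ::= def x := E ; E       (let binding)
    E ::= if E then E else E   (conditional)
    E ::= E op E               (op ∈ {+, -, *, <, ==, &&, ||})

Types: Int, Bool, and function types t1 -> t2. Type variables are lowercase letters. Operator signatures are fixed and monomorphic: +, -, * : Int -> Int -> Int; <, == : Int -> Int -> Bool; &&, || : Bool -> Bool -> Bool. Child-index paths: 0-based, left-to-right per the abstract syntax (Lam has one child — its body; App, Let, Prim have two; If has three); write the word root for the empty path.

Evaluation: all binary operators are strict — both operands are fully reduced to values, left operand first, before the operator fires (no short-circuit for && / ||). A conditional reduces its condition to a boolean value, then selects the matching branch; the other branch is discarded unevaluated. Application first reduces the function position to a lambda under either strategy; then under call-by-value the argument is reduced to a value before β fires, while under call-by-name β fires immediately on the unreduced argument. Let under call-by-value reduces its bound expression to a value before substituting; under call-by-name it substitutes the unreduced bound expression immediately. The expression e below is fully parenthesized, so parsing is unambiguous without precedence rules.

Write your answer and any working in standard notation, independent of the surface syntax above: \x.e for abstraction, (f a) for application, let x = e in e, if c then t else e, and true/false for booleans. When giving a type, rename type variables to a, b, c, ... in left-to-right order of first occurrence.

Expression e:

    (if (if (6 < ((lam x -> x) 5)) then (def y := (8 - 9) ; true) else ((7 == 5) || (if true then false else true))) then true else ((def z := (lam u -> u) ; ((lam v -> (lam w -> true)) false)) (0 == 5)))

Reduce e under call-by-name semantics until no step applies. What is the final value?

Answer: true

Trace:
step 0: (if (if (6 < ((\x.x) 5)) then (let y = (8 - 9) in true) else ((7 == 5) || (if true then false else true))) then true else ((let z = (\u.u) in ((\v.(\w.true)) false)) (0 == 5)))
step 1: [beta@0.0.1] (if (if (6 < 5) then (let y = (8 - 9) in true) else ((7 == 5) || (if true then false else true))) then true else ((let z = (\u.u) in ((\v.(\w.true)) false)) (0 == 5)))
step 2: [delta@0.0] (if (if false then (let y = (8 - 9) in true) else ((7 == 5) || (if true then false else true))) then true else ((let z = (\u.u) in ((\v.(\w.true)) false)) (0 == 5)))
step 3: [if@0] (if ((7 == 5) || (if true then false else true)) then true else ((let z = (\u.u) in ((\v.(\w.true)) false)) (0 == 5)))
step 4: [delta@0.0] (if (false || (if true then false else true)) then true else ((let z = (\u.u) in ((\v.(\w.true)) false)) (0 == 5)))
step 5: [if@0.1] (if (false || false) then true else ((let z = (\u.u) in ((\v.(\w.true)) false)) (0 == 5)))
step 6: [delta@0] (if false then true else ((let z = (\u.u) in ((\v.(\w.true)) false)) (0 == 5)))
step 7: [if@root] ((let z = (\u.u) in ((\v.(\w.true)) false)) (0 == 5))
step 8: [let@0] (((\v.(\w.true)) false) (0 == 5))
step 9: [beta@0] ((\w.true) (0 == 5))
step 10: [beta@root] true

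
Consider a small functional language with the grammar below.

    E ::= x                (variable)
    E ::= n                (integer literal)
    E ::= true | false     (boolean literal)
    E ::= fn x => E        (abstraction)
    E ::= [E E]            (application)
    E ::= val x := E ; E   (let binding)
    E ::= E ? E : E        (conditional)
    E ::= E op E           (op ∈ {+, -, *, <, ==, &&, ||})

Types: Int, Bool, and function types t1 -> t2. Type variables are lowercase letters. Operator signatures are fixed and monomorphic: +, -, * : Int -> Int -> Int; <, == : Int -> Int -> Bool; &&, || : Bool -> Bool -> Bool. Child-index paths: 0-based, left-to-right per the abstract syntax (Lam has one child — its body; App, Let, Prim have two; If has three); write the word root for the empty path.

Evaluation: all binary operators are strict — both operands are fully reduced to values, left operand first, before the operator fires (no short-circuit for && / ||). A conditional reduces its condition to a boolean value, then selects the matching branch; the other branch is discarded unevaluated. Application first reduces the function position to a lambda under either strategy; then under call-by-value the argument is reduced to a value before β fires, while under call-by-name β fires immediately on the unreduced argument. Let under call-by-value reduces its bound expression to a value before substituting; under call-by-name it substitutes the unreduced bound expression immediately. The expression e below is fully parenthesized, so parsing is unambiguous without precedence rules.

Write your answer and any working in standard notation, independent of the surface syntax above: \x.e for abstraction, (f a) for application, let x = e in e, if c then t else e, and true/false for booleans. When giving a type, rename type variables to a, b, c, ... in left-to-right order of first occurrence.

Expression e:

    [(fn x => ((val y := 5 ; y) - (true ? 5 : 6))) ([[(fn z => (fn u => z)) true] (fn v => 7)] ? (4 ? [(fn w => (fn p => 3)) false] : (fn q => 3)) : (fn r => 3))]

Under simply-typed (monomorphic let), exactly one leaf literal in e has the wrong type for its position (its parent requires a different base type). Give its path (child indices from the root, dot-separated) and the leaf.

Trace:
let y : Int
y : Int
  unify Int ~ Int
  unify Bool ~ Bool
  unify Int ~ Int
  unify Int ~ Int
\x._ : a -> Int
z : b
\u._ : c -> b
\z._ : b -> c -> b
  unify b -> c -> b ~ Bool -> d
  unify b ~ Bool
  unify c -> Bool ~ d
_ _ : c -> Bool
\v._ : e -> Int
  unify c -> Bool ~ (e -> Int) -> f
  unify c ~ e -> Int
  unify Bool ~ f
_ _ : Bool
  unify Bool ~ Bool
  unify Int ~ Bool
  FAIL: mismatch Int ~ Bool

Answer: 1.1.0 : 4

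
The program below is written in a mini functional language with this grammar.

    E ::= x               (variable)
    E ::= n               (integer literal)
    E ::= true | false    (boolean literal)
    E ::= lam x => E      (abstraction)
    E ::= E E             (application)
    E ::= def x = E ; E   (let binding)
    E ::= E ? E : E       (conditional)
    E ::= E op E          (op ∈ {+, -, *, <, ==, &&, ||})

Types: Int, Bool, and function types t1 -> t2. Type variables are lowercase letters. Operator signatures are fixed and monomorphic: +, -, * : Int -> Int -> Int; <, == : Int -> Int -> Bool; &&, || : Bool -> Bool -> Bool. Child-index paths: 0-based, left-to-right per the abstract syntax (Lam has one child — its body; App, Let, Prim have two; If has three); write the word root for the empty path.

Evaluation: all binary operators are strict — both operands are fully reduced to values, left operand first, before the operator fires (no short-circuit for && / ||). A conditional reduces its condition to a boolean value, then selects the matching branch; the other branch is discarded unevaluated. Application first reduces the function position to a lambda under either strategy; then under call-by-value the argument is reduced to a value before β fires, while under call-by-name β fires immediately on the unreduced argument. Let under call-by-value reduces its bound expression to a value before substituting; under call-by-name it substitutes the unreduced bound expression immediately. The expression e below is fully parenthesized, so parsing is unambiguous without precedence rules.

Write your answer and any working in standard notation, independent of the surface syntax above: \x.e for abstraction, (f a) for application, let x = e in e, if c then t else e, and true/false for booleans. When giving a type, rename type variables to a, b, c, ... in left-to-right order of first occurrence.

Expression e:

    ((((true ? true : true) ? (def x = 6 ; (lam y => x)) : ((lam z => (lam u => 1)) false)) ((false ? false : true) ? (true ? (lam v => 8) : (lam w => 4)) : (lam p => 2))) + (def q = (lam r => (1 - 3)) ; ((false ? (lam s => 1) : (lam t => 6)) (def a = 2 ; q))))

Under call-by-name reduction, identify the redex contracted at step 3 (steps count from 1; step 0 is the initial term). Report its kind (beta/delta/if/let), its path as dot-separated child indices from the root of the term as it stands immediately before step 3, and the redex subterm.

Answer: let at 0.0 : (let x = 6 in (\y.x))

Working:
step 0: (((if (if true then true else true) then (let x = 6 in (\y.x)) else ((\z.(\u.1)) false)) (if (if false then false else true) then (if true then (\v.8) else (\w.4)) else (\p.2))) + (let q = (\r.(1 - 3)) in ((if false then (\s.1) else (\t.6)) (let a = 2 in q))))
step 1: [if@0.0.0] (((if true then (let x = 6 in (\y.x)) else ((\z.(\u.1)) false)) (if (if false then false else true) then (if true then (\v.8) else (\w.4)) else (\p.2))) + (let q = (\r.(1 - 3)) in ((if false then (\s.1) else (\t.6)) (let a = 2 in q))))
step 2: [if@0.0] (((let x = 6 in (\y.x)) (if (if false then false else true) then (if true then (\v.8) else (\w.4)) else (\p.2))) + (let q = (\r.(1 - 3)) in ((if false then (\s.1) else (\t.6)) (let a = 2 in q))))
step 3: [let@0.0] (((\y.6) (if (if false then false else true) then (if true then (\v.8) else (\w.4)) else (\p.2))) + (let q = (\r.(1 - 3)) in ((if false then (\s.1) else (\t.6)) (let a = 2 in q))))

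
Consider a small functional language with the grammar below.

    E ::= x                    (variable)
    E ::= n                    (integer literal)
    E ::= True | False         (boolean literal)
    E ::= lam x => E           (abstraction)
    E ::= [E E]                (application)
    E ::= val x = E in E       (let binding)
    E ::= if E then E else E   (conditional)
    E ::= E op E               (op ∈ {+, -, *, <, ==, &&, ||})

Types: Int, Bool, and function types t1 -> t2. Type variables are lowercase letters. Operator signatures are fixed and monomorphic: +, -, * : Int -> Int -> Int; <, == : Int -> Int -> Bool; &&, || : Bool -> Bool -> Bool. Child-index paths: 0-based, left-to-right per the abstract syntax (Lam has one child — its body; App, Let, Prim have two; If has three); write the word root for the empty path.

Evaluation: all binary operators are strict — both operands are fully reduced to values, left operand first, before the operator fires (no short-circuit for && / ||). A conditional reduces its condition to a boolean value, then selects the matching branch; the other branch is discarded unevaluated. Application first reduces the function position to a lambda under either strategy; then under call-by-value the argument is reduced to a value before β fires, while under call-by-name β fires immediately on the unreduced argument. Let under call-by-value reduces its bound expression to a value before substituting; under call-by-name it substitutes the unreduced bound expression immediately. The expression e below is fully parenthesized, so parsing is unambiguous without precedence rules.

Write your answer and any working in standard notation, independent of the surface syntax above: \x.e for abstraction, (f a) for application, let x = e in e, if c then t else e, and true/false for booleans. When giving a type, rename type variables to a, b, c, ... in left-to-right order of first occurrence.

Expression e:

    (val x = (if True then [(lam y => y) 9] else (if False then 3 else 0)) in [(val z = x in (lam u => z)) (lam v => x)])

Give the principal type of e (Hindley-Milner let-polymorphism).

Answer: Int

Trace:
  unify Bool ~ Bool
y : a
\y._ : a -> a
  unify a -> a ~ Int -> b
  unify a ~ Int
  unify Int ~ b
_ _ : Int
  unify Bool ~ Bool
  unify Int ~ Int
  unify Int ~ Int
let x : Int
x : Int
let z : Int
z : Int
\u._ : c -> Int
x : Int
\v._ : d -> Int
  unify c -> Int ~ (d -> Int) -> e
  unify c ~ d -> Int
  unify Int ~ e
_ _ : Int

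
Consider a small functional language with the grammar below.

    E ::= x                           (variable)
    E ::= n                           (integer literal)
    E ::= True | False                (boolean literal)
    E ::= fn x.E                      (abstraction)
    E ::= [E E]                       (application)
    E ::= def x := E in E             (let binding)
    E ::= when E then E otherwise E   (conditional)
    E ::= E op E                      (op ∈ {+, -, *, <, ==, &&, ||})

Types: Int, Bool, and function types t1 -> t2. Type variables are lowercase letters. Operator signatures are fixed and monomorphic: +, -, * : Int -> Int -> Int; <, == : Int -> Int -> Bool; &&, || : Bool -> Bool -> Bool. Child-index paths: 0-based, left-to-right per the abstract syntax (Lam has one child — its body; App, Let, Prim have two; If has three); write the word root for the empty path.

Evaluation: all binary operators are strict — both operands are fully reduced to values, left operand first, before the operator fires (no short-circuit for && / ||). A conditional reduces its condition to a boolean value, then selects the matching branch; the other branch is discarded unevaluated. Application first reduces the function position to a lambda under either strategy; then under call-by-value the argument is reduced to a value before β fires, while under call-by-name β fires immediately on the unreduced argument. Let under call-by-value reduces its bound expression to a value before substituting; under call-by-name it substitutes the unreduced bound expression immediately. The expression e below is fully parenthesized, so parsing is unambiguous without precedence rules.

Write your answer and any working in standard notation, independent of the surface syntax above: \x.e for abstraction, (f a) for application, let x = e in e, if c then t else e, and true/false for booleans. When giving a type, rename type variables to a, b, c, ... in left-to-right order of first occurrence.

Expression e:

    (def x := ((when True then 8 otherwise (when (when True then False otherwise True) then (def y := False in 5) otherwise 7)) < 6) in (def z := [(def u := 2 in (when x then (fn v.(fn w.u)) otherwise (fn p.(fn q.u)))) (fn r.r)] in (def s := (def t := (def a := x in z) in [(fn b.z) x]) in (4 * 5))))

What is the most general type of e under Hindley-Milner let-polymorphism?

Answer: Int

Trace:
  unify Bool ~ Bool
  unify Bool ~ Bool
  unify Bool ~ Bool
  unify Bool ~ Bool
let y : Bool
  unify Int ~ Int
  unify Int ~ Int
  unify Int ~ Int
  unify Int ~ Int
let x : Bool
let u : Int
x : Bool
  unify Bool ~ Bool
u : Int
\w._ : b -> Int
\v._ : a -> b -> Int
u : Int
\q._ : d -> Int
\p._ : c -> d -> Int
  unify a -> b -> Int ~ c -> d -> Int
  unify a ~ c
  unify b -> Int ~ d -> Int
  unify b ~ d
  unify Int ~ Int
r : e
\r._ : e -> e
  unify c -> d -> Int ~ (e -> e) -> f
  unify c ~ e -> e
  unify d -> Int ~ f
_ _ : d -> Int
let z : forall. d -> Int
x : Bool
let a : Bool
z : g -> Int
let t : forall. g -> Int
z : i -> Int
\b._ : h -> i -> Int
x : Bool
  unify h -> i -> Int ~ Bool -> j
  unify h ~ Bool
  unify i -> Int ~ j
_ _ : i -> Int
let s : forall. i -> Int
  unify Int ~ Int
  unify Int ~ Int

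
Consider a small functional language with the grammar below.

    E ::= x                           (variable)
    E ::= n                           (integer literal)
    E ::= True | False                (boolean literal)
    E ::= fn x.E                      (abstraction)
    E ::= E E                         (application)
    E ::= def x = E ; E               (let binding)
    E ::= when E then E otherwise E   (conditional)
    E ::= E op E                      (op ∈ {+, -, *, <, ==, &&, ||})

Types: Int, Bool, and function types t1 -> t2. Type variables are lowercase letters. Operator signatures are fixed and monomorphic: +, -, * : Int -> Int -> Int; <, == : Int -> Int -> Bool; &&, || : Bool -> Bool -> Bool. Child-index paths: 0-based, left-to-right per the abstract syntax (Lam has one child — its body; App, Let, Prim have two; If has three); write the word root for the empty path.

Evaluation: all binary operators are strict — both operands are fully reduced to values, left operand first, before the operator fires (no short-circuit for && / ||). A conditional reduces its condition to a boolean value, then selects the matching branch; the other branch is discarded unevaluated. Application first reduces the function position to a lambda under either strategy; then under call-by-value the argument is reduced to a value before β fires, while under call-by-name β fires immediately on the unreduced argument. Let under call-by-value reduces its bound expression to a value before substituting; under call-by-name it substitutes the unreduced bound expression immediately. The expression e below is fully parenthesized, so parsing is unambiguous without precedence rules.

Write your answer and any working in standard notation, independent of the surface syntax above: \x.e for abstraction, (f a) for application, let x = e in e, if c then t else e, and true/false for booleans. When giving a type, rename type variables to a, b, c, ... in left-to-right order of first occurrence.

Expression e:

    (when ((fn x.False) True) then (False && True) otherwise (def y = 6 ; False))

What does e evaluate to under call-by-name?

Answer: false

Trace:
step 0: (if ((\x.false) true) then (false && true) else (let y = 6 in false))
step 1: [beta@0] (if false then (false && true) else (let y = 6 in false))
step 2: [if@root] (let y = 6 in false)
step 3: [let@root] false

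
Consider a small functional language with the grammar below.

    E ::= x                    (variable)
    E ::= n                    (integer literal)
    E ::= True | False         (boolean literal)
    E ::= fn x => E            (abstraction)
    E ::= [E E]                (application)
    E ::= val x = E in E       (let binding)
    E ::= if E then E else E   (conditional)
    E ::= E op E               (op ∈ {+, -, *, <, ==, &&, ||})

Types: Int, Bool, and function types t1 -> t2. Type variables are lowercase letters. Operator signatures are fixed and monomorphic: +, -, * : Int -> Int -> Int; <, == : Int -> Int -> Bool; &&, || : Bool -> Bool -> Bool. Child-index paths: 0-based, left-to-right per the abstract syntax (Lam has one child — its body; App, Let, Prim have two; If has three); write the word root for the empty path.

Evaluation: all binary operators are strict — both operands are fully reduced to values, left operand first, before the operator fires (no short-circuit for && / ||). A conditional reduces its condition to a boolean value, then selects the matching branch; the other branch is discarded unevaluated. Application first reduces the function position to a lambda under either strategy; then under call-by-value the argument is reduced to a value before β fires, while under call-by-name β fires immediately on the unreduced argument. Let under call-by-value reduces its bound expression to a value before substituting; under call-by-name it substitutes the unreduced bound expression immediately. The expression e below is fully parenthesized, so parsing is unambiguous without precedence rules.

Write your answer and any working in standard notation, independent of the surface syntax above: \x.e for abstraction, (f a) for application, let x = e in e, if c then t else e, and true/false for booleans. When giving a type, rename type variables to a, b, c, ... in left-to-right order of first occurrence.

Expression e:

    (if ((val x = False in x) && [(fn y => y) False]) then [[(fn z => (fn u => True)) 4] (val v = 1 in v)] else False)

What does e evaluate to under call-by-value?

Answer: false

Working:
step 0: (if ((let x = false in x) && ((\y.y) false)) then (((\z.(\u.true)) 4) (let v = 1 in v)) else false)
step 1: [let@0.0] (if (false && ((\y.y) false)) then (((\z.(\u.true)) 4) (let v = 1 in v)) else false)
step 2: [beta@0.1] (if (false && false) then (((\z.(\u.true)) 4) (let v = 1 in v)) else false)
step 3: [delta@0] (if false then (((\z.(\u.true)) 4) (let v = 1 in v)) else false)
step 4: [if@root] false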